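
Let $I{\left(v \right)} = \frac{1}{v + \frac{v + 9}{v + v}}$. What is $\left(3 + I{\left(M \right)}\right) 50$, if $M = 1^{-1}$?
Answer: $\frac{475}{3} \approx 158.33$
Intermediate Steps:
$M = 1$
$I{\left(v \right)} = \frac{1}{v + \frac{9 + v}{2 v}}$
$\left(3 + I{\left(M \right)}\right) 50 = \left(3 + 2 \cdot 1 \frac{1}{9 + 1 + 2 \cdot 1^{2}}\right) 50 = \left(3 + 2 \cdot 1 \frac{1}{9 + 1 + 2 \cdot 1}\right) 50 = \left(3 + 2 \cdot 1 \frac{1}{9 + 1 + 2}\right) 50 = \left(3 + 2 \cdot 1 \cdot \frac{1}{12}\right) 50 = \left(3 + \frac{1}{6}\right) 50 = \frac{19}{6} \cdot 50 = \frac{475}{3}$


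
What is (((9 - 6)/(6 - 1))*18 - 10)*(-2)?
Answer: -8/5 ≈ -1.6000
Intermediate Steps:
(((9 - 6)/(6 - 1))*18 - 10)*(-2) = ((3/5)*18 - 10)*(-2) = (54/5 - 10)*(-2) = (4/5)*(-2) = -8/5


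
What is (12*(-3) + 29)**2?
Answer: 49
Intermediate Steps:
(12*(-3) + 29)**2 = (-36 + 29)**2 = (-7)**2 = 49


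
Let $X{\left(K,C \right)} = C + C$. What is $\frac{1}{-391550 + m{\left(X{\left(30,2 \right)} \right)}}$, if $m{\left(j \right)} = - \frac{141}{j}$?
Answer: $- \frac{4}{1566341} \approx -2.5537 \cdot 10^{-6}$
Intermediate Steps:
$X{\left(K,C \right)} = 2 C$
$\frac{1}{-391550 + m{\left(X{\left(30,2 \right)} \right)}} = \frac{1}{-391550 - \frac{141}{2 \cdot 2}} = \frac{1}{-391550 - \frac{141}{4}} = \frac{1}{- \frac{1566341}{4}} = - \frac{4}{1566341}$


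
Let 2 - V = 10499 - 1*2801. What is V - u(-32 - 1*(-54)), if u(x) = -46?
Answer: -7650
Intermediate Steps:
V = -7696 (V = 2 - (10499 - 1*2801) = 2 - (10499 - 2801) = 2 - 1*7698 = 2 - 7698 = -7696)
V - u(-32 - 1*(-54)) = -7696 - 1*(-46) = -7696 + 46 = -7650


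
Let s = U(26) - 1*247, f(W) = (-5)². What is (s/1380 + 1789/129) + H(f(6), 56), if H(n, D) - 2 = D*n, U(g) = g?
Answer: 84008117/59340 ≈ 1415.7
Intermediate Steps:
f(W) = 25
s = -221 (s = 26 - 1*247 = 26 - 247 = -221)
H(n, D) = 2 + D*n
(s/1380 + 1789/129) + H(f(6), 56) = (-221/1380 + 1789/129) + (2 + 56*25) = (-221*1/1380 + 1789*(1/129)) + (2 + 1400) = (-221/1380 + 1789/129) + 1402 = 813437/59340 + 1402 = 84008117/59340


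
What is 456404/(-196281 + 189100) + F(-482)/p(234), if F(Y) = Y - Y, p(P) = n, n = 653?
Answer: -456404/7181 ≈ -63.557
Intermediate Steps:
p(P) = 653
F(Y) = 0
456404/(-196281 + 189100) + F(-482)/p(234) = 456404/(-196281 + 189100) + 0/653 = 456404/(-7181) + 0*(1/653) = 456404*(-1/7181) + 0 = -456404/7181 + 0 = -456404/7181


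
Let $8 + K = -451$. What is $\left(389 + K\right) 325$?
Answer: $-22750$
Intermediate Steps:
$K = -459$ ($K = -8 - 451 = -459$)
$\left(389 + K\right) 325 = \left(389 - 459\right) 325 = \left(-70\right) 325 = -22750$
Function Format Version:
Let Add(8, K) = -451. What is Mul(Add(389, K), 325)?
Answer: -22750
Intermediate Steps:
K = -459 (K = Add(-8, -451) = -459)
Mul(Add(389, K), 325) = Mul(Add(389, -459), 325) = Mul(-70, 325) = -22750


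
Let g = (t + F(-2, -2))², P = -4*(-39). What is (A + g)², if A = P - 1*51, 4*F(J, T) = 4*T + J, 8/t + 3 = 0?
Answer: 22477081/1296 ≈ 17343.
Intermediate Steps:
t = -8/3 (t = 8/(-3 + 0) = 8/(-3) = 8*(-⅓) = -8/3 ≈ -2.6667)
P = 156
F(J, T) = T + J/4 (F(J, T) = (4*T + J)/4 = (J + 4*T)/4 = T + J/4)
g = 961/36 (g = (-8/3 + (-2 + (¼)*(-2)))² = (-8/3 + (-2 - ½))² = (-8/3 - 5/2)² = (-31/6)² = 961/36 ≈ 26.694)
A = 105 (A = 156 - 1*51 = 156 - 51 = 105)
(A + g)² = (105 + 961/36)² = (4741/36)² = 22477081/1296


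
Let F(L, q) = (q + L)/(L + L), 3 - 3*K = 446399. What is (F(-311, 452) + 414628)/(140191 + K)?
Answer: -773695425/16061906 ≈ -48.170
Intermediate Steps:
K = -446396/3 (K = 1 - 1/3*446399 = 1 - 446399/3 = -446396/3 ≈ -1.4880e+5)
F(L, q) = (L + q)/(2*L) (F(L, q) = (L + q)/((2*L)) = (L + q)*(1/(2*L)) = (L + q)/(2*L))
(F(-311, 452) + 414628)/(140191 + K) = ((1/2)*(-311 + 452)/(-311) + 414628)/(140191 - 446396/3) = ((1/2)*(-1/311)*141 + 414628)/(-25823/3) = (-141/622 + 414628)*(-3/25823) = (257898475/622)*(-3/25823) = -773695425/16061906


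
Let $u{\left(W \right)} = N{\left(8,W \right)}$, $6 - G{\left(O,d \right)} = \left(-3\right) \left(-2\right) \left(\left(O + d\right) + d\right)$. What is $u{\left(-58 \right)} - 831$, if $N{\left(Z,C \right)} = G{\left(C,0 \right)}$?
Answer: $-477$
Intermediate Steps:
$G{\left(O,d \right)} = 6 - 12 d - 6 O$ ($G{\left(O,d \right)} = 6 - \left(-3\right) \left(-2\right) \left(\left(O + d\right) + d\right) = 6 - 6 \left(O + 2 d\right) = 6 - \left(6 O + 12 d\right) = 6 - 12 d - 6 O$)
$N{\left(Z,C \right)} = 6 - 6 C$ ($N{\left(Z,C \right)} = 6 - 0 - 6 C = 6 + 0 - 6 C = 6 - 6 C$)
$u{\left(W \right)} = 6 - 6 W$
$u{\left(-58 \right)} - 831 = \left(6 - -348\right) - 831 = \left(6 + 348\right) - 831 = 354 - 831 = -477$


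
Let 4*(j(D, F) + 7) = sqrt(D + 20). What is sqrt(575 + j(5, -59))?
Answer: 3*sqrt(253)/2 ≈ 23.859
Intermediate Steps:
j(D, F) = -7 + sqrt(20 + D)/4 (j(D, F) = -7 + sqrt(D + 20)/4 = -7 + sqrt(20 + D)/4)
sqrt(575 + j(5, -59)) = sqrt(575 + (-7 + sqrt(20 + 5)/4)) = sqrt(575 + (-7 + sqrt(25)/4)) = sqrt(575 + (-7 + (1/4)*5)) = sqrt(575 + (-7 + 5/4)) = sqrt(575 - 23/4) = sqrt(2277/4) = 3*sqrt(253)/2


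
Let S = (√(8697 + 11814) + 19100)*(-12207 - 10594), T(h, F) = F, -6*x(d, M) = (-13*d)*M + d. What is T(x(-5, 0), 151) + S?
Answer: -435498949 - 68403*√2279 ≈ -4.3876e+8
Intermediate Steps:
x(d, M) = -d/6 + 13*M*d/6 (x(d, M) = -((-13*d)*M + d)/6 = -(-13*M*d + d)/6 = -(d - 13*M*d)/6 = -d/6 + 13*M*d/6)
S = -435499100 - 68403*√2279 (S = (√20511 + 19100)*(-22801) = (3*√2279 + 19100)*(-22801) = (19100 + 3*√2279)*(-22801) = -435499100 - 68403*√2279 ≈ -4.3876e+8)
T(x(-5, 0), 151) + S = 151 + (-435499100 - 68403*√2279) = -435498949 - 68403*√2279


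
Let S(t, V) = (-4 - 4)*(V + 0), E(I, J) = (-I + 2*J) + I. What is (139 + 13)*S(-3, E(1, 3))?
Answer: -7296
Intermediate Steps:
E(I, J) = 2*J
S(t, V) = -8*V
(139 + 13)*S(-3, E(1, 3)) = (139 + 13)*(-16*3) = 152*(-8*6) = 152*(-48) = -7296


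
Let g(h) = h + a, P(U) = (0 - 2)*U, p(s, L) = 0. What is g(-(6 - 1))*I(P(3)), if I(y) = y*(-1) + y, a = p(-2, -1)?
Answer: 0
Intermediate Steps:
P(U) = -2*U
a = 0
g(h) = h (g(h) = h + 0 = h)
I(y) = 0 (I(y) = -y + y = 0)
g(-(6 - 1))*I(P(3)) = -(6 - 1)*0 = -1*5*0 = -5*0 = 0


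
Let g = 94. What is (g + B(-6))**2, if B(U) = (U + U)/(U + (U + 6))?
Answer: 9216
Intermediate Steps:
B(U) = 2*U/(6 + 2*U) (B(U) = (2*U)/(U + (6 + U)) = (2*U)/(6 + 2*U) = 2*U/(6 + 2*U))
(g + B(-6))**2 = (94 - 6/(3 - 6))**2 = (94 - 6/(-3))**2 = (94 - 6*(-1/3))**2 = (94 + 2)**2 = 96**2 = 9216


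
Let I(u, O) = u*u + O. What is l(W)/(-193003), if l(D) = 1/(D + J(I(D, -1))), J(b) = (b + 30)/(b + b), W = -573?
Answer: 328328/36278342548295 ≈ 9.0503e-9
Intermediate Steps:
I(u, O) = O + u² (I(u, O) = u² + O = O + u²)
J(b) = (30 + b)/(2*b) (J(b) = (30 + b)/((2*b)) = (30 + b)*(1/(2*b)) = (30 + b)/(2*b))
l(D) = 1/(D + (29 + D²)/(2*(-1 + D²))) (l(D) = 1/(D + (30 + (-1 + D²))/(2*(-1 + D²))) = 1/(D + (29 + D²)/(2*(-1 + D²))))
l(W)/(-193003) = (2*(-1 + (-573)²)/(29 + (-573)² + 2*(-573)*(-1 + (-573)²)))/(-193003) = (2*(-1 + 328329)/(29 + 328329 + 2*(-573)*(-1 + 328329)))*(-1/193003) = (2*328328/(29 + 328329 + 2*(-573)*328328))*(-1/193003) = (2*328328/(29 + 328329 - 376263888))*(-1/193003) = (2*328328/(-375935530))*(-1/193003) = (2*(-1/375935530)*328328)*(-1/193003) = -328328/187967765*(-1/193003) = 328328/36278342548295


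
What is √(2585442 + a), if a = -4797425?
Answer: I*√2211983 ≈ 1487.3*I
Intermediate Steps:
√(2585442 + a) = √(2585442 - 4797425) = √(-2211983) = I*√2211983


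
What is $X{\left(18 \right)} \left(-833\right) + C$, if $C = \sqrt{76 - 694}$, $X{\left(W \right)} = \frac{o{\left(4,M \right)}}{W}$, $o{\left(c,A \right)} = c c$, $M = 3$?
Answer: $- \frac{6664}{9} + i \sqrt{618} \approx -740.44 + 24.86 i$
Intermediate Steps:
$o{\left(c,A \right)} = c^{2}$
$X{\left(W \right)} = \frac{16}{W}$ ($X{\left(W \right)} = \frac{4^{2}}{W} = \frac{16}{W}$)
$C = i \sqrt{618}$ ($C = \sqrt{-618} = i \sqrt{618} \approx 24.86 i$)
$X{\left(18 \right)} \left(-833\right) + C = \frac{16}{18} \left(-833\right) + i \sqrt{618} = 16 \cdot \frac{1}{18} \left(-833\right) + i \sqrt{618} = \frac{8}{9} \left(-833\right) + i \sqrt{618} = - \frac{6664}{9} + i \sqrt{618}$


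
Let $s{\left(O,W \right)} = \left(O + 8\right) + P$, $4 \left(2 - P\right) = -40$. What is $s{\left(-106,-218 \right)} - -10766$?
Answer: $10680$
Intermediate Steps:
$P = 12$ ($P = 2 - -10 = 2 + 10 = 12$)
$s{\left(O,W \right)} = 20 + O$ ($s{\left(O,W \right)} = \left(O + 8\right) + 12 = \left(8 + O\right) + 12 = 20 + O$)
$s{\left(-106,-218 \right)} - -10766 = \left(20 - 106\right) - -10766 = -86 + 10766 = 10680$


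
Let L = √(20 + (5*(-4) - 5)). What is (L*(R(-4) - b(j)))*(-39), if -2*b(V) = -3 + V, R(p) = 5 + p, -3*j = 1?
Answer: 26*I*√5 ≈ 58.138*I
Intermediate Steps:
j = -⅓ (j = -⅓*1 = -⅓ ≈ -0.33333)
b(V) = 3/2 - V/2 (b(V) = -(-3 + V)/2 = 3/2 - V/2)
L = I*√5 (L = √(20 + (-20 - 5)) = √(20 - 25) = √(-5) = I*√5 ≈ 2.2361*I)
(L*(R(-4) - b(j)))*(-39) = ((I*√5)*((5 - 4) - (3/2 - ½*(-⅓))))*(-39) = ((I*√5)*(1 - (3/2 + ⅙)))*(-39) = ((I*√5)*(1 - 1*5/3))*(-39) = ((I*√5)*(1 - 5/3))*(-39) = ((I*√5)*(-⅔))*(-39) = -2*I*√5/3*(-39) = 26*I*√5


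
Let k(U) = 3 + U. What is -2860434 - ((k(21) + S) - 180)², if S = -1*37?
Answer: -2897683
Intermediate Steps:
S = -37
-2860434 - ((k(21) + S) - 180)² = -2860434 - (((3 + 21) - 37) - 180)² = -2860434 - ((24 - 37) - 180)² = -2860434 - (-13 - 180)² = -2860434 - 1*(-193)² = -2860434 - 1*37249 = -2860434 - 37249 = -2897683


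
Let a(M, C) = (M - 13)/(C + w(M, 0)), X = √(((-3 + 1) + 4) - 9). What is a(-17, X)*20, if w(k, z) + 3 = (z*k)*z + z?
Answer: 225/2 + 75*I*√7/2 ≈ 112.5 + 99.216*I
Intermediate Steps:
w(k, z) = -3 + z + k*z² (w(k, z) = -3 + ((z*k)*z + z) = -3 + ((k*z)*z + z) = -3 + (k*z² + z) = -3 + (z + k*z²) = -3 + z + k*z²)
X = I*√7 (X = √((-2 + 4) - 9) = √(2 - 9) = √(-7) = I*√7 ≈ 2.6458*I)
a(M, C) = (-13 + M)/(-3 + C) (a(M, C) = (M - 13)/(C + (-3 + 0 + M*0²)) = (-13 + M)/(C + (-3 + 0 + M*0)) = (-13 + M)/(C + (-3 + 0 + 0)) = (-13 + M)/(C - 3) = (-13 + M)/(-3 + C))
a(-17, X)*20 = ((-13 - 17)/(-3 + I*√7))*20 = (-30/(-3 + I*√7))*20 = -30/(-3 + I*√7)*20 = -600/(-3 + I*√7)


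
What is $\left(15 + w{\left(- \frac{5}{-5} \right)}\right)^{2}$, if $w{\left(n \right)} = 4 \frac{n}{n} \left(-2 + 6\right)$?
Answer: $961$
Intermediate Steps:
$w{\left(n \right)} = 16$ ($w{\left(n \right)} = 4 \cdot 1 \cdot 4 = 4 \cdot 4 = 16$)
$\left(15 + w{\left(- \frac{5}{-5} \right)}\right)^{2} = \left(15 + 16\right)^{2} = 31^{2} = 961$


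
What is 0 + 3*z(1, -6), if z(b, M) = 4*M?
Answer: -72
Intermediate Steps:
0 + 3*z(1, -6) = 0 + 3*(4*(-6)) = 0 + 3*(-24) = 0 - 72 = -72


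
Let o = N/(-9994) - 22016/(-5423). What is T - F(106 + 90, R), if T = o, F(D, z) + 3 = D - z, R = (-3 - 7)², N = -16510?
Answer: -2365401166/27098731 ≈ -87.288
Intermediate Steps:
o = 154780817/27098731 (o = -16510/(-9994) - 22016/(-5423) = -16510*(-1/9994) - 22016*(-1/5423) = 8255/4997 + 22016/5423 = 154780817/27098731 ≈ 5.7117)
R = 100 (R = (-10)² = 100)
F(D, z) = -3 + D - z (F(D, z) = -3 + (D - z) = -3 + D - z)
T = 154780817/27098731 ≈ 5.7117
T - F(106 + 90, R) = 154780817/27098731 - (-3 + (106 + 90) - 1*100) = 154780817/27098731 - (-3 + 196 - 100) = 154780817/27098731 - 1*93 = 154780817/27098731 - 93 = -2365401166/27098731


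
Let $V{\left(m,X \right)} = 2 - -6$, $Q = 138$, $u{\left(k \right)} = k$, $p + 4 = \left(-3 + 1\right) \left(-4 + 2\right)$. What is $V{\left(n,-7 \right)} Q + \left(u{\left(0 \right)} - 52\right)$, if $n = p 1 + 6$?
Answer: $1052$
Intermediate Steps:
$p = 0$ ($p = -4 + \left(-3 + 1\right) \left(-4 + 2\right) = -4 - -4 = -4 + 4 = 0$)
$n = 6$ ($n = 0 \cdot 1 + 6 = 0 + 6 = 6$)
$V{\left(m,X \right)} = 8$ ($V{\left(m,X \right)} = 2 + 6 = 8$)
$V{\left(n,-7 \right)} Q + \left(u{\left(0 \right)} - 52\right) = 8 \cdot 138 + \left(0 - 52\right) = 1104 - 52 = 1052$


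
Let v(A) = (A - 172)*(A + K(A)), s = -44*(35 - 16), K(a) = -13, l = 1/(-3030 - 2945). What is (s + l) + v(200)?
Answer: 26289999/5975 ≈ 4400.0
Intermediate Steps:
l = -1/5975 (l = 1/(-5975) = -1/5975 ≈ -0.00016736)
s = -836 (s = -44*19 = -836)
v(A) = (-172 + A)*(-13 + A) (v(A) = (A - 172)*(A - 13) = (-172 + A)*(-13 + A))
(s + l) + v(200) = (-836 - 1/5975) + (2236 + 200**2 - 185*200) = -4995101/5975 + (2236 + 40000 - 37000) = -4995101/5975 + 5236 = 26289999/5975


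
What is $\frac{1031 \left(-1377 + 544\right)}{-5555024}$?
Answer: $\frac{858823}{5555024} \approx 0.1546$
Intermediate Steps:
$\frac{1031 \left(-1377 + 544\right)}{-5555024} = 1031 \left(-833\right) \left(- \frac{1}{5555024}\right) = \left(-858823\right) \left(- \frac{1}{5555024}\right) = \frac{858823}{5555024}$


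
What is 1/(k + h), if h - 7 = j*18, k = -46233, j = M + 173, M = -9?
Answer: -1/43274 ≈ -2.3109e-5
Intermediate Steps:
j = 164 (j = -9 + 173 = 164)
h = 2959 (h = 7 + 164*18 = 7 + 2952 = 2959)
1/(k + h) = 1/(-46233 + 2959) = 1/(-43274) = -1/43274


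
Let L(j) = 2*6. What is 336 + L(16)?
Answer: 348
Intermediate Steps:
L(j) = 12
336 + L(16) = 336 + 12 = 348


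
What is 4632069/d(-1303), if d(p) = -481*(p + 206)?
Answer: 356313/40589 ≈ 8.7786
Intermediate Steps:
d(p) = -99086 - 481*p (d(p) = -481*(206 + p) = -99086 - 481*p)
4632069/d(-1303) = 4632069/(-99086 - 481*(-1303)) = 4632069/(-99086 + 626743) = 4632069/527657 = 4632069*(1/527657) = 356313/40589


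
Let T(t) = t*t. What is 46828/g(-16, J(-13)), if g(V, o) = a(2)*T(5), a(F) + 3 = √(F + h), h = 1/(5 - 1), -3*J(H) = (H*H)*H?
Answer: -93656/75 ≈ -1248.7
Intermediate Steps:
T(t) = t²
J(H) = -H³/3 (J(H) = -H*H*H/3 = -H²*H/3 = -H³/3)
h = ¼ (h = 1/4 = ¼ ≈ 0.25000)
a(F) = -3 + √(¼ + F) (a(F) = -3 + √(F + ¼) = -3 + √(¼ + F))
g(V, o) = -75/2 (g(V, o) = (-3 + √(1 + 4*2)/2)*5² = (-3 + √(1 + 8)/2)*25 = (-3 + √9/2)*25 = (-3 + (½)*3)*25 = (-3 + 3/2)*25 = -3/2*25 = -75/2)
46828/g(-16, J(-13)) = 46828/(-75/2) = 46828*(-2/75) = -93656/75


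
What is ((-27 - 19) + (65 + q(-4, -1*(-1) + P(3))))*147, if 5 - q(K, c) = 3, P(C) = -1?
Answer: 3087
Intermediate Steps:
q(K, c) = 2 (q(K, c) = 5 - 1*3 = 5 - 3 = 2)
((-27 - 19) + (65 + q(-4, -1*(-1) + P(3))))*147 = ((-27 - 19) + (65 + 2))*147 = (-46 + 67)*147 = 21*147 = 3087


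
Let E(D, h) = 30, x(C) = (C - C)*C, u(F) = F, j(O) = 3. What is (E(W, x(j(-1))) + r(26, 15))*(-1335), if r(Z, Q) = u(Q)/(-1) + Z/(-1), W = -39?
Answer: 14685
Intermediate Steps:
x(C) = 0 (x(C) = 0*C = 0)
r(Z, Q) = -Q - Z (r(Z, Q) = Q/(-1) + Z/(-1) = Q*(-1) + Z*(-1) = -Q - Z)
(E(W, x(j(-1))) + r(26, 15))*(-1335) = (30 + (-1*15 - 1*26))*(-1335) = (30 + (-15 - 26))*(-1335) = (30 - 41)*(-1335) = -11*(-1335) = 14685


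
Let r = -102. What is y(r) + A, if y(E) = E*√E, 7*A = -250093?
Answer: -250093/7 - 102*I*√102 ≈ -35728.0 - 1030.2*I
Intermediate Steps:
A = -250093/7 (A = (⅐)*(-250093) = -250093/7 ≈ -35728.)
y(E) = E^(3/2)
y(r) + A = (-102)^(3/2) - 250093/7 = -102*I*√102 - 250093/7 = -250093/7 - 102*I*√102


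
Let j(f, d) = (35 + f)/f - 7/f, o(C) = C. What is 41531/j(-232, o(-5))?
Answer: 141694/3 ≈ 47231.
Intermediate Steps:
j(f, d) = -7/f + (35 + f)/f (j(f, d) = (35 + f)/f - 7/f = -7/f + (35 + f)/f)
41531/j(-232, o(-5)) = 41531/(((28 - 232)/(-232))) = 41531/((-1/232*(-204))) = 41531/(51/58) = 41531*(58/51) = 141694/3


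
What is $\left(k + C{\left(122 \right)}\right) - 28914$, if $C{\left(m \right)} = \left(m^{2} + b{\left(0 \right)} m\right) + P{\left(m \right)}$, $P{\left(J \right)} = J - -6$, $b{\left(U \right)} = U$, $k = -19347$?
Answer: $-33249$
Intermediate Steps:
$P{\left(J \right)} = 6 + J$ ($P{\left(J \right)} = J + 6 = 6 + J$)
$C{\left(m \right)} = 6 + m + m^{2}$ ($C{\left(m \right)} = \left(m^{2} + 0 m\right) + \left(6 + m\right) = \left(m^{2} + 0\right) + \left(6 + m\right) = m^{2} + \left(6 + m\right) = 6 + m + m^{2}$)
$\left(k + C{\left(122 \right)}\right) - 28914 = \left(-19347 + \left(6 + 122 + 122^{2}\right)\right) - 28914 = \left(-19347 + \left(6 + 122 + 14884\right)\right) - 28914 = \left(-19347 + 15012\right) - 28914 = -4335 - 28914 = -33249$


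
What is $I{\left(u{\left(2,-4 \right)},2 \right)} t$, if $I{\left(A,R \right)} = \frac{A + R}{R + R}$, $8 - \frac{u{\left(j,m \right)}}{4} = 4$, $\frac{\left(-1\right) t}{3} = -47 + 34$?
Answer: $\frac{351}{2} \approx 175.5$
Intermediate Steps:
$t = 39$ ($t = - 3 \left(-47 + 34\right) = \left(-3\right) \left(-13\right) = 39$)
$u{\left(j,m \right)} = 16$ ($u{\left(j,m \right)} = 32 - 16 = 16$)
$I{\left(A,R \right)} = \frac{A + R}{2 R}$
$I{\left(u{\left(2,-4 \right)},2 \right)} t = \frac{16 + 2}{2 \cdot 2} \cdot 39 = \frac{1}{2} \cdot \frac{1}{2} \cdot 18 \cdot 39 = \frac{9}{2} \cdot 39 = \frac{351}{2}$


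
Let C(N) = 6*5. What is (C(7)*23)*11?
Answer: 7590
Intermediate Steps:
C(N) = 30
(C(7)*23)*11 = (30*23)*11 = 690*11 = 7590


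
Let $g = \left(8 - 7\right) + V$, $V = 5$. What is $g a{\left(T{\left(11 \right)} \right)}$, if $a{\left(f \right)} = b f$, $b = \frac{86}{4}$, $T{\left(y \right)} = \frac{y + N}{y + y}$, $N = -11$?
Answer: $0$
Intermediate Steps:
$g = 6$ ($g = \left(8 - 7\right) + 5 = 1 + 5 = 6$)
$T{\left(y \right)} = \frac{-11 + y}{2 y}$ ($T{\left(y \right)} = \frac{y - 11}{y + y} = \frac{-11 + y}{2 y}$)
$b = \frac{43}{2}$ ($b = 86 \cdot \frac{1}{4} = \frac{43}{2} \approx 21.5$)
$a{\left(f \right)} = \frac{43 f}{2}$
$g a{\left(T{\left(11 \right)} \right)} = 6 \frac{43 \frac{-11 + 11}{2 \cdot 11}}{2} = 6 \frac{43 \cdot \frac{1}{2} \cdot \frac{1}{11} \cdot 0}{2} = 6 \cdot \frac{43}{2} \cdot 0 = 6 \cdot 0 = 0$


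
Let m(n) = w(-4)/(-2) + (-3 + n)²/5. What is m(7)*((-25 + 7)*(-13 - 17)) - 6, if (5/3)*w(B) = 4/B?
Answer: 1884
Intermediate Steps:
w(B) = 12/(5*B) (w(B) = 3*(4/B)/5 = 12/(5*B))
m(n) = 3/10 + (-3 + n)²/5 (m(n) = ((12/5)/(-4))/(-2) + (-3 + n)²/5 = ((12/5)*(-¼))*(-½) + (-3 + n)²*(⅕) = -⅗*(-½) + (-3 + n)²/5 = 3/10 + (-3 + n)²/5)
m(7)*((-25 + 7)*(-13 - 17)) - 6 = (3/10 + (-3 + 7)²/5)*((-25 + 7)*(-13 - 17)) - 6 = (3/10 + (⅕)*4²)*(-18*(-30)) - 6 = (3/10 + (⅕)*16)*540 - 6 = (3/10 + 16/5)*540 - 6 = (7/2)*540 - 6 = 1890 - 6 = 1884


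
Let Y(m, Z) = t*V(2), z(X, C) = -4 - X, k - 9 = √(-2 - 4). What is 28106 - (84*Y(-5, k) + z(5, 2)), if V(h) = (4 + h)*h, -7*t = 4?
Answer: 28691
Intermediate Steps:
t = -4/7 (t = -⅐*4 = -4/7 ≈ -0.57143)
V(h) = h*(4 + h)
k = 9 + I*√6 (k = 9 + √(-2 - 4) = 9 + √(-6) = 9 + I*√6 ≈ 9.0 + 2.4495*I)
Y(m, Z) = -48/7 (Y(m, Z) = -8*(4 + 2)/7 = -8*6/7 = -4/7*12 = -48/7)
28106 - (84*Y(-5, k) + z(5, 2)) = 28106 - (84*(-48/7) + (-4 - 1*5)) = 28106 - (-576 + (-4 - 5)) = 28106 - (-576 - 9) = 28106 - 1*(-585) = 28106 + 585 = 28691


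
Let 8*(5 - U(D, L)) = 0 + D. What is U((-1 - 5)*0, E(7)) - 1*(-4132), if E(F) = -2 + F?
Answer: 4137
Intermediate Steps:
U(D, L) = 5 - D/8 (U(D, L) = 5 - (0 + D)/8 = 5 - D/8)
U((-1 - 5)*0, E(7)) - 1*(-4132) = (5 - (-1 - 5)*0/8) - 1*(-4132) = (5 - (-3)*0/4) + 4132 = (5 - 1/8*0) + 4132 = (5 + 0) + 4132 = 5 + 4132 = 4137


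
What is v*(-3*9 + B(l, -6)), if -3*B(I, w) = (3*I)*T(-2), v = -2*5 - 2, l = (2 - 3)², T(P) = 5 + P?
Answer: 360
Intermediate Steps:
l = 1 (l = (-1)² = 1)
v = -12 (v = -10 - 2 = -12)
B(I, w) = -3*I (B(I, w) = -3*I*(5 - 2)/3 = -3*I*3/3 = -3*I)
v*(-3*9 + B(l, -6)) = -12*(-3*9 - 3*1) = -12*(-27 - 3) = -12*(-30) = 360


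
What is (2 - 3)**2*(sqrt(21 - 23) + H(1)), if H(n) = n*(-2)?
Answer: -2 + I*sqrt(2) ≈ -2.0 + 1.4142*I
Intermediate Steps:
H(n) = -2*n
(2 - 3)**2*(sqrt(21 - 23) + H(1)) = (2 - 3)**2*(sqrt(21 - 23) - 2*1) = (-1)**2*(sqrt(-2) - 2) = 1*(I*sqrt(2) - 2) = 1*(-2 + I*sqrt(2)) = -2 + I*sqrt(2)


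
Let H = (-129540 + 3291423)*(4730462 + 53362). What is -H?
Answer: -15125891780592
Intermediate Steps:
H = 15125891780592 (H = 3161883*4783824 = 15125891780592)
-H = -1*15125891780592 = -15125891780592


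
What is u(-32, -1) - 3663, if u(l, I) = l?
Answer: -3695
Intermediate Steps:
u(-32, -1) - 3663 = -32 - 3663 = -3695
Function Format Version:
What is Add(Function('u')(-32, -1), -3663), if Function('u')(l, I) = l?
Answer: -3695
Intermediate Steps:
Add(Function('u')(-32, -1), -3663) = Add(-32, -3663) = -3695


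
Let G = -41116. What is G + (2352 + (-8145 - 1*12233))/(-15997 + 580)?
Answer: -633867346/15417 ≈ -41115.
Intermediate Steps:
G + (2352 + (-8145 - 1*12233))/(-15997 + 580) = -41116 + (2352 + (-8145 - 1*12233))/(-15997 + 580) = -41116 + (2352 + (-8145 - 12233))/(-15417) = -41116 + (2352 - 20378)*(-1/15417) = -41116 - 18026*(-1/15417) = -41116 + 18026/15417 = -633867346/15417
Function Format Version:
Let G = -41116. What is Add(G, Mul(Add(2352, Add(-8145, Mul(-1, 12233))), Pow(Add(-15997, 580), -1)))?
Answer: Rational(-633867346, 15417) ≈ -41115.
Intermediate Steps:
Add(G, Mul(Add(2352, Add(-8145, Mul(-1, 12233))), Pow(Add(-15997, 580), -1))) = Add(-41116, Mul(Add(2352, Add(-8145, Mul(-1, 12233))), Pow(Add(-15997, 580), -1))) = Add(-41116, Mul(Add(2352, Add(-8145, -12233)), Pow(-15417, -1))) = Add(-41116, Mul(Add(2352, -20378), Rational(-1, 15417))) = Add(-41116, Mul(-18026, Rational(-1, 15417))) = Add(-41116, Rational(18026, 15417)) = Rational(-633867346, 15417)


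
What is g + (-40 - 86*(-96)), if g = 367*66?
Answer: 32438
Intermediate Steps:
g = 24222
g + (-40 - 86*(-96)) = 24222 + (-40 - 86*(-96)) = 24222 + (-40 + 8256) = 24222 + 8216 = 32438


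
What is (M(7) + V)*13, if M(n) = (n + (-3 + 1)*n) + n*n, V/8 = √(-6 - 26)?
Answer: 546 + 416*I*√2 ≈ 546.0 + 588.31*I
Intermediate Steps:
V = 32*I*√2 (V = 8*√(-6 - 26) = 8*√(-32) = 8*(4*I*√2) = 32*I*√2 ≈ 45.255*I)
M(n) = n² - n (M(n) = (n - 2*n) + n² = -n + n² = n² - n)
(M(7) + V)*13 = (7*(-1 + 7) + 32*I*√2)*13 = (7*6 + 32*I*√2)*13 = (42 + 32*I*√2)*13 = 546 + 416*I*√2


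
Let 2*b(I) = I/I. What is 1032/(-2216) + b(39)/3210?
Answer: -827903/1778340 ≈ -0.46555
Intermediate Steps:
b(I) = 1/2 (b(I) = (I/I)/2 = (1/2)*1 = 1/2)
1032/(-2216) + b(39)/3210 = 1032/(-2216) + (1/2)/3210 = 1032*(-1/2216) + (1/2)*(1/3210) = -129/277 + 1/6420 = -827903/1778340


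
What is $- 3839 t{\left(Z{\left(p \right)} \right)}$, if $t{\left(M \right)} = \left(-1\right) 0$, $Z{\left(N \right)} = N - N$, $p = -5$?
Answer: $0$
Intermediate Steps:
$Z{\left(N \right)} = 0$
$t{\left(M \right)} = 0$
$- 3839 t{\left(Z{\left(p \right)} \right)} = \left(-3839\right) 0 = 0$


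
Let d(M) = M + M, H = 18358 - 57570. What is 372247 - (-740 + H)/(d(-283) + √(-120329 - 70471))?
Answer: 47563418675/127789 - 599280*I*√53/127789 ≈ 3.722e+5 - 34.141*I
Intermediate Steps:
H = -39212
d(M) = 2*M
372247 - (-740 + H)/(d(-283) + √(-120329 - 70471)) = 372247 - (-740 - 39212)/(2*(-283) + √(-120329 - 70471)) = 372247 - (-39952)/(-566 + √(-190800)) = 372247 - (-39952)/(-566 + 60*I*√53) = 372247 + 39952/(-566 + 60*I*√53)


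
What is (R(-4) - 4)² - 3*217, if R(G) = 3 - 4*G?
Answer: -426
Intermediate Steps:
(R(-4) - 4)² - 3*217 = ((3 - 4*(-4)) - 4)² - 3*217 = ((3 + 16) - 4)² - 651 = (19 - 4)² - 651 = 15² - 651 = 225 - 651 = -426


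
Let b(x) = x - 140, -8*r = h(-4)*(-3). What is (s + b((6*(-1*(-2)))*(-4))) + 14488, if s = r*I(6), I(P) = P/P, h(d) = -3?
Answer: 114391/8 ≈ 14299.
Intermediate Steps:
I(P) = 1
r = -9/8 (r = -(-3)*(-3)/8 = -⅛*9 = -9/8 ≈ -1.1250)
s = -9/8 (s = -9/8*1 = -9/8 ≈ -1.1250)
b(x) = -140 + x
(s + b((6*(-1*(-2)))*(-4))) + 14488 = (-9/8 + (-140 + (6*(-1*(-2)))*(-4))) + 14488 = (-9/8 + (-140 + (6*2)*(-4))) + 14488 = (-9/8 + (-140 + 12*(-4))) + 14488 = (-9/8 + (-140 - 48)) + 14488 = (-9/8 - 188) + 14488 = -1513/8 + 14488 = 114391/8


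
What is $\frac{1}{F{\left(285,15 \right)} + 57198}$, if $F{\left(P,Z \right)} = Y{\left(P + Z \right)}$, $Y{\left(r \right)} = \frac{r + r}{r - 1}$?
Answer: $\frac{299}{17102802} \approx 1.7483 \cdot 10^{-5}$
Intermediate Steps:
$Y{\left(r \right)} = \frac{2 r}{-1 + r}$
$F{\left(P,Z \right)} = \frac{2 \left(P + Z\right)}{-1 + P + Z}$ ($F{\left(P,Z \right)} = \frac{2 \left(P + Z\right)}{-1 + \left(P + Z\right)} = \frac{2 \left(P + Z\right)}{-1 + P + Z}$)
$\frac{1}{F{\left(285,15 \right)} + 57198} = \frac{1}{\frac{2 \left(285 + 15\right)}{-1 + 285 + 15} + 57198} = \frac{1}{2 \cdot \frac{1}{299} \cdot 300 + 57198} = \frac{1}{\frac{600}{299} + 57198} = \frac{1}{\frac{17102802}{299}} = \frac{299}{17102802}$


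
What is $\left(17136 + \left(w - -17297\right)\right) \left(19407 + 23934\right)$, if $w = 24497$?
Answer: $2554085130$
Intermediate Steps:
$\left(17136 + \left(w - -17297\right)\right) \left(19407 + 23934\right) = \left(17136 + \left(24497 - -17297\right)\right) \left(19407 + 23934\right) = \left(17136 + \left(24497 + 17297\right)\right) 43341 = \left(17136 + 41794\right) 43341 = 58930 \cdot 43341 = 2554085130$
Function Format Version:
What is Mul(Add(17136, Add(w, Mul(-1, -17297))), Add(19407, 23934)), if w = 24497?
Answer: 2554085130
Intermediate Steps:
Mul(Add(17136, Add(w, Mul(-1, -17297))), Add(19407, 23934)) = Mul(Add(17136, Add(24497, Mul(-1, -17297))), Add(19407, 23934)) = Mul(Add(17136, Add(24497, 17297)), 43341) = Mul(Add(17136, 41794), 43341) = Mul(58930, 43341) = 2554085130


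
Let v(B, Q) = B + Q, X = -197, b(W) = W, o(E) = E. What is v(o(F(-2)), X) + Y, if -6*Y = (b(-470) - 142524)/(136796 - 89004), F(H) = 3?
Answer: -27743447/143376 ≈ -193.50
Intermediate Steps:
Y = 71497/143376 (Y = -(-470 - 142524)/(6*(136796 - 89004)) = -(-71497)/(3*47792) = -1/6*(-71497/23896) = 71497/143376 ≈ 0.49867)
v(o(F(-2)), X) + Y = (3 - 197) + 71497/143376 = -194 + 71497/143376 = -27743447/143376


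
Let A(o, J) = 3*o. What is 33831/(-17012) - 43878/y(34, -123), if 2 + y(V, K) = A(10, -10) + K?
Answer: 743238591/1616140 ≈ 459.88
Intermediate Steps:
y(V, K) = 28 + K (y(V, K) = -2 + (3*10 + K) = -2 + (30 + K) = 28 + K)
33831/(-17012) - 43878/y(34, -123) = 33831/(-17012) - 43878/(28 - 123) = 33831*(-1/17012) - 43878/(-95) = -33831/17012 - 43878*(-1/95) = -33831/17012 + 43878/95 = 743238591/1616140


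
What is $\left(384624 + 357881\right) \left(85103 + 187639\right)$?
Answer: $202512298710$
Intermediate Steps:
$\left(384624 + 357881\right) \left(85103 + 187639\right) = 742505 \cdot 272742 = 202512298710$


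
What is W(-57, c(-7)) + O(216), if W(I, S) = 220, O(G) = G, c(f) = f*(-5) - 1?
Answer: 436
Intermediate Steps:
c(f) = -1 - 5*f (c(f) = -5*f - 1 = -1 - 5*f)
W(-57, c(-7)) + O(216) = 220 + 216 = 436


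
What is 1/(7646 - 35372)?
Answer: -1/27726 ≈ -3.6067e-5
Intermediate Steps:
1/(7646 - 35372) = 1/(-27726) = -1/27726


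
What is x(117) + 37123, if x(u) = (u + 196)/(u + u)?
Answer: 8687095/234 ≈ 37124.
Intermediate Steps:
x(u) = (196 + u)/(2*u) (x(u) = (196 + u)/((2*u)) = (196 + u)*(1/(2*u)) = (196 + u)/(2*u))
x(117) + 37123 = (½)*(196 + 117)/117 + 37123 = (½)*(1/117)*313 + 37123 = 313/234 + 37123 = 8687095/234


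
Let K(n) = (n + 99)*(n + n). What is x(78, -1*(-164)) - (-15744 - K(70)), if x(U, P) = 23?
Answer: 39427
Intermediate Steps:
K(n) = 2*n*(99 + n) (K(n) = (99 + n)*(2*n) = 2*n*(99 + n))
x(78, -1*(-164)) - (-15744 - K(70)) = 23 - (-15744 - 2*70*(99 + 70)) = 23 - (-15744 - 2*70*169) = 23 - (-15744 - 1*23660) = 23 - (-15744 - 23660) = 23 - 1*(-39404) = 23 + 39404 = 39427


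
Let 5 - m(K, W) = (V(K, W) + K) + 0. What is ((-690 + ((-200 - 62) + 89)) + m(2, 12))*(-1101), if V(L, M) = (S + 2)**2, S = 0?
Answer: 951264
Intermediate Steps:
V(L, M) = 4 (V(L, M) = (0 + 2)**2 = 2**2 = 4)
m(K, W) = 1 - K (m(K, W) = 5 - ((4 + K) + 0) = 5 - (4 + K) = 5 + (-4 - K) = 1 - K)
((-690 + ((-200 - 62) + 89)) + m(2, 12))*(-1101) = ((-690 + ((-200 - 62) + 89)) + (1 - 1*2))*(-1101) = ((-690 + (-262 + 89)) + (1 - 2))*(-1101) = ((-690 - 173) - 1)*(-1101) = (-863 - 1)*(-1101) = -864*(-1101) = 951264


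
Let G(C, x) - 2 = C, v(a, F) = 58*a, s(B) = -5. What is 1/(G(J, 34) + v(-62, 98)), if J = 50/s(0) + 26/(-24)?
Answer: -12/43261 ≈ -0.00027739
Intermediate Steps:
J = -133/12 (J = 50/(-5) + 26/(-24) = 50*(-⅕) + 26*(-1/24) = -10 - 13/12 = -133/12 ≈ -11.083)
G(C, x) = 2 + C
1/(G(J, 34) + v(-62, 98)) = 1/((2 - 133/12) + 58*(-62)) = 1/(-109/12 - 3596) = 1/(-43261/12) = -12/43261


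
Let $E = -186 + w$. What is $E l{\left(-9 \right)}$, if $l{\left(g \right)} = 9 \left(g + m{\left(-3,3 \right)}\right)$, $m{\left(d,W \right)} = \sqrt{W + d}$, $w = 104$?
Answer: $6642$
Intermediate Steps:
$l{\left(g \right)} = 9 g$ ($l{\left(g \right)} = 9 \left(g + \sqrt{3 - 3}\right) = 9 \left(g + \sqrt{0}\right) = 9 \left(g + 0\right) = 9 g$)
$E = -82$ ($E = -186 + 104 = -82$)
$E l{\left(-9 \right)} = - 82 \cdot 9 \left(-9\right) = \left(-82\right) \left(-81\right) = 6642$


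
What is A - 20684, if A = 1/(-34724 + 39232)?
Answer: -93243471/4508 ≈ -20684.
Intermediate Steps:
A = 1/4508 ≈ 0.00022183
A - 20684 = 1/4508 - 20684 = -93243471/4508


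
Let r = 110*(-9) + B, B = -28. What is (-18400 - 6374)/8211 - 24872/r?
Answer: 29834010/1393133 ≈ 21.415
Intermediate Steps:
r = -1018 (r = 110*(-9) - 28 = -990 - 28 = -1018)
(-18400 - 6374)/8211 - 24872/r = (-18400 - 6374)/8211 - 24872/(-1018) = -24774*1/8211 - 24872*(-1/1018) = -8258/2737 + 12436/509 = 29834010/1393133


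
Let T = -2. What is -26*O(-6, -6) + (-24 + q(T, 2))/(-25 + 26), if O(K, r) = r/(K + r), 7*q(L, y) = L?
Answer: -261/7 ≈ -37.286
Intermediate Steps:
q(L, y) = L/7
-26*O(-6, -6) + (-24 + q(T, 2))/(-25 + 26) = -(-156)/(-6 - 6) + (-24 + (⅐)*(-2))/(-25 + 26) = -(-156)/(-12) + (-24 - 2/7)/1 = -(-156)*(-1)/12 - 170/7*1 = -26*½ - 170/7 = -13 - 170/7 = -261/7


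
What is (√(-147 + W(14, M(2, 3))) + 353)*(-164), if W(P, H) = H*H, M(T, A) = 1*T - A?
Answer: -57892 - 164*I*√146 ≈ -57892.0 - 1981.6*I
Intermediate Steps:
M(T, A) = T - A
W(P, H) = H²
(√(-147 + W(14, M(2, 3))) + 353)*(-164) = (√(-147 + (2 - 1*3)²) + 353)*(-164) = (√(-147 + (2 - 3)²) + 353)*(-164) = (√(-147 + (-1)²) + 353)*(-164) = (√(-147 + 1) + 353)*(-164) = (√(-146) + 353)*(-164) = (I*√146 + 353)*(-164) = (353 + I*√146)*(-164) = -57892 - 164*I*√146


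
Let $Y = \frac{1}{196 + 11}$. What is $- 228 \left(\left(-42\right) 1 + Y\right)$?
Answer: $\frac{660668}{69} \approx 9574.9$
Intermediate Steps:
$Y = \frac{1}{207} \approx 0.0048309$
$- 228 \left(\left(-42\right) 1 + Y\right) = - 228 \left(\left(-42\right) 1 + \frac{1}{207}\right) = - 228 \left(-42 + \frac{1}{207}\right) = \left(-228\right) \left(- \frac{8693}{207}\right) = \frac{660668}{69}$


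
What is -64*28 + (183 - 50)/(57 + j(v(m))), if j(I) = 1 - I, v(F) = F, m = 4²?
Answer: -10733/6 ≈ -1788.8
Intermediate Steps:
m = 16
-64*28 + (183 - 50)/(57 + j(v(m))) = -64*28 + (183 - 50)/(57 + (1 - 1*16)) = -1792 + 133/(57 + (1 - 16)) = -1792 + 133/(57 - 15) = -1792 + 133/42 = -1792 + 133*(1/42) = -1792 + 19/6 = -10733/6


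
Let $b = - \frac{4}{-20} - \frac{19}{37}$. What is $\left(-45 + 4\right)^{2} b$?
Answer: $- \frac{97498}{185} \approx -527.02$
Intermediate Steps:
$b = - \frac{58}{185}$ ($b = \left(-4\right) \left(- \frac{1}{20}\right) - \frac{19}{37} = \frac{1}{5} - \frac{19}{37} = - \frac{58}{185} \approx -0.31351$)
$\left(-45 + 4\right)^{2} b = \left(-45 + 4\right)^{2} \left(- \frac{58}{185}\right) = \left(-41\right)^{2} \left(- \frac{58}{185}\right) = 1681 \left(- \frac{58}{185}\right) = - \frac{97498}{185}$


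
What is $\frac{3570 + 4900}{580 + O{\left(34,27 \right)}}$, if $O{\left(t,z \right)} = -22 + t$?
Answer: $\frac{4235}{296} \approx 14.307$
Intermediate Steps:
$\frac{3570 + 4900}{580 + O{\left(34,27 \right)}} = \frac{3570 + 4900}{580 + \left(-22 + 34\right)} = \frac{8470}{580 + 12} = \frac{8470}{592} = 8470 \cdot \frac{1}{592} = \frac{4235}{296}$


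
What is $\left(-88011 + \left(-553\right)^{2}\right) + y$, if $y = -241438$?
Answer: $-23640$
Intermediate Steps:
$\left(-88011 + \left(-553\right)^{2}\right) + y = \left(-88011 + \left(-553\right)^{2}\right) - 241438 = \left(-88011 + 305809\right) - 241438 = 217798 - 241438 = -23640$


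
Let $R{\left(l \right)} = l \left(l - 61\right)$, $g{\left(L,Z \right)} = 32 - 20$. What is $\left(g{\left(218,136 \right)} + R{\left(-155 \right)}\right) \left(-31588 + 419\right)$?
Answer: $-1043912148$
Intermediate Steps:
$g{\left(L,Z \right)} = 12$ ($g{\left(L,Z \right)} = 32 - 20 = 12$)
$R{\left(l \right)} = l \left(-61 + l\right)$
$\left(g{\left(218,136 \right)} + R{\left(-155 \right)}\right) \left(-31588 + 419\right) = \left(12 - 155 \left(-61 - 155\right)\right) \left(-31588 + 419\right) = \left(12 - -33480\right) \left(-31169\right) = \left(12 + 33480\right) \left(-31169\right) = 33492 \left(-31169\right) = -1043912148$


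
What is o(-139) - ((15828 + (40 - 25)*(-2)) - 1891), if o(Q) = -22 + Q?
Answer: -14068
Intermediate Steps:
o(-139) - ((15828 + (40 - 25)*(-2)) - 1891) = (-22 - 139) - ((15828 + (40 - 25)*(-2)) - 1891) = -161 - ((15828 + 15*(-2)) - 1891) = -161 - ((15828 - 30) - 1891) = -161 - (15798 - 1891) = -161 - 1*13907 = -161 - 13907 = -14068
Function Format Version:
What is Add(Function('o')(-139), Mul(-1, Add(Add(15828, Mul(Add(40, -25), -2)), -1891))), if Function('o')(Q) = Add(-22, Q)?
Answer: -14068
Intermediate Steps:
Add(Function('o')(-139), Mul(-1, Add(Add(15828, Mul(Add(40, -25), -2)), -1891))) = Add(Add(-22, -139), Mul(-1, Add(Add(15828, Mul(Add(40, -25), -2)), -1891))) = Add(-161, Mul(-1, Add(Add(15828, Mul(15, -2)), -1891))) = Add(-161, Mul(-1, Add(Add(15828, -30), -1891))) = Add(-161, Mul(-1, Add(15798, -1891))) = Add(-161, Mul(-1, 13907)) = Add(-161, -13907) = -14068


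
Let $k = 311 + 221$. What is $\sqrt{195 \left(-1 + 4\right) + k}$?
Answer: $\sqrt{1117} \approx 33.422$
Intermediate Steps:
$k = 532$
$\sqrt{195 \left(-1 + 4\right) + k} = \sqrt{195 \left(-1 + 4\right) + 532} = \sqrt{195 \cdot 3 + 532} = \sqrt{585 + 532} = \sqrt{1117}$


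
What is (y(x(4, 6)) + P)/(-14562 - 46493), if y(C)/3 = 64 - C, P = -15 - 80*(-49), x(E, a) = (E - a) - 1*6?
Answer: -4121/61055 ≈ -0.067497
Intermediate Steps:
x(E, a) = -6 + E - a (x(E, a) = (E - a) - 6 = -6 + E - a)
P = 3905 (P = -15 + 3920 = 3905)
y(C) = 192 - 3*C (y(C) = 3*(64 - C) = 192 - 3*C)
(y(x(4, 6)) + P)/(-14562 - 46493) = ((192 - 3*(-6 + 4 - 1*6)) + 3905)/(-14562 - 46493) = ((192 - 3*(-6 + 4 - 6)) + 3905)/(-61055) = ((192 - 3*(-8)) + 3905)*(-1/61055) = ((192 + 24) + 3905)*(-1/61055) = (216 + 3905)*(-1/61055) = 4121*(-1/61055) = -4121/61055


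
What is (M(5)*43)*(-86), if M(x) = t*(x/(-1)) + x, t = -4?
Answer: -92450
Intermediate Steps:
M(x) = 5*x (M(x) = -4*x/(-1) + x = -4*x*(-1) + x = -(-4)*x + x = 4*x + x = 5*x)
(M(5)*43)*(-86) = ((5*5)*43)*(-86) = (25*43)*(-86) = 1075*(-86) = -92450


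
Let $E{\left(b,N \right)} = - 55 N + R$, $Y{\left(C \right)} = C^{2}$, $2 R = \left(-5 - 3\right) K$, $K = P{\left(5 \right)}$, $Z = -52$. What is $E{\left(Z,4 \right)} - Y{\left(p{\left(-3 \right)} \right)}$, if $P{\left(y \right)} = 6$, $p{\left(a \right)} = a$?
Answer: $-253$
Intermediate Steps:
$K = 6$
$R = -24$ ($R = \frac{\left(-5 - 3\right) 6}{2} = \frac{\left(-8\right) 6}{2} = \frac{1}{2} \left(-48\right) = -24$)
$E{\left(b,N \right)} = -24 - 55 N$ ($E{\left(b,N \right)} = - 55 N - 24 = -24 - 55 N$)
$E{\left(Z,4 \right)} - Y{\left(p{\left(-3 \right)} \right)} = \left(-24 - 220\right) - \left(-3\right)^{2} = \left(-24 - 220\right) - 9 = -244 - 9 = -253$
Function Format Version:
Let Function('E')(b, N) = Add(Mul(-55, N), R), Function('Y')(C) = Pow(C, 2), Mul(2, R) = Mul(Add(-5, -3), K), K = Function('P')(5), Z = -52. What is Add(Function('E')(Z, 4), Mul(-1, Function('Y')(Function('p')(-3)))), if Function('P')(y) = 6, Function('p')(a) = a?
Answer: -253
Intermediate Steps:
K = 6
R = -24 (R = Mul(Rational(1, 2), Mul(Add(-5, -3), 6)) = Mul(Rational(1, 2), Mul(-8, 6)) = Mul(Rational(1, 2), -48) = -24)
Function('E')(b, N) = Add(-24, Mul(-55, N)) (Function('E')(b, N) = Add(Mul(-55, N), -24) = Add(-24, Mul(-55, N)))
Add(Function('E')(Z, 4), Mul(-1, Function('Y')(Function('p')(-3)))) = Add(Add(-24, Mul(-55, 4)), Mul(-1, Pow(-3, 2))) = Add(Add(-24, -220), Mul(-1, 9)) = Add(-244, -9) = -253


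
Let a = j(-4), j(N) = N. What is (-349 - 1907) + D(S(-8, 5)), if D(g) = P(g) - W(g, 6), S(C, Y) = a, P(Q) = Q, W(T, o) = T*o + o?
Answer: -2242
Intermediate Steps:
W(T, o) = o + T*o
a = -4
S(C, Y) = -4
D(g) = -6 - 5*g (D(g) = g - 6*(1 + g) = g - (6 + 6*g) = g + (-6 - 6*g) = -6 - 5*g)
(-349 - 1907) + D(S(-8, 5)) = (-349 - 1907) + (-6 - 5*(-4)) = -2256 + (-6 + 20) = -2256 + 14 = -2242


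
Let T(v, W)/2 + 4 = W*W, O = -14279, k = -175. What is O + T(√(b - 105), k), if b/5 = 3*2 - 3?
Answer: 46963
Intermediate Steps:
b = 15 (b = 5*(3*2 - 3) = 5*(6 - 3) = 5*3 = 15)
T(v, W) = -8 + 2*W² (T(v, W) = -8 + 2*(W*W) = -8 + 2*W²)
O + T(√(b - 105), k) = -14279 + (-8 + 2*(-175)²) = -14279 + (-8 + 2*30625) = -14279 + (-8 + 61250) = -14279 + 61242 = 46963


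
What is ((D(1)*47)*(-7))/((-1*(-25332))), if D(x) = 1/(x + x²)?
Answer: -329/50664 ≈ -0.0064938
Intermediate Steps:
((D(1)*47)*(-7))/((-1*(-25332))) = (((1/(1*(1 + 1)))*47)*(-7))/((-1*(-25332))) = (((1/2)*47)*(-7))/25332 = (((1*(½))*47)*(-7))*(1/25332) = (((½)*47)*(-7))*(1/25332) = ((47/2)*(-7))*(1/25332) = -329/2*1/25332 = -329/50664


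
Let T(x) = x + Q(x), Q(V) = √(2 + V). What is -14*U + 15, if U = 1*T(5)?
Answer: -55 - 14*√7 ≈ -92.041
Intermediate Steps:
T(x) = x + √(2 + x)
U = 5 + √7 (U = 1*(5 + √(2 + 5)) = 1*(5 + √7) = 5 + √7 ≈ 7.6458)
-14*U + 15 = -14*(5 + √7) + 15 = (-70 - 14*√7) + 15 = -55 - 14*√7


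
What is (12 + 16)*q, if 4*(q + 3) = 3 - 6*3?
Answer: -189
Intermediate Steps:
q = -27/4 (q = -3 + (3 - 6*3)/4 = -3 + (3 - 18)/4 = -3 + (¼)*(-15) = -3 - 15/4 = -27/4 ≈ -6.7500)
(12 + 16)*q = (12 + 16)*(-27/4) = 28*(-27/4) = -189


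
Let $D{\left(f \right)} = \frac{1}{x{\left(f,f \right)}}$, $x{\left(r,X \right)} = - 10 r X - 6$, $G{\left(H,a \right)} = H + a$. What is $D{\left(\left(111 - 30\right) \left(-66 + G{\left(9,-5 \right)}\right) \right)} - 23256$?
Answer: $- \frac{5865275898577}{252204846} \approx -23256.0$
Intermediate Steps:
$x{\left(r,X \right)} = -6 - 10 X r$ ($x{\left(r,X \right)} = - 10 X r - 6 = -6 - 10 X r$)
$D{\left(f \right)} = \frac{1}{-6 - 10 f^{2}}$ ($D{\left(f \right)} = \frac{1}{-6 - 10 f f} = \frac{1}{-6 - 10 f^{2}}$)
$D{\left(\left(111 - 30\right) \left(-66 + G{\left(9,-5 \right)}\right) \right)} - 23256 = - \frac{1}{6 + 10 \left(\left(111 - 30\right) \left(-66 + \left(9 - 5\right)\right)\right)^{2}} - 23256 = - \frac{1}{6 + 10 \left(81 \left(-66 + 4\right)\right)^{2}} - 23256 = - \frac{1}{6 + 10 \left(81 \left(-62\right)\right)^{2}} - 23256 = - \frac{1}{6 + 10 \left(-5022\right)^{2}} - 23256 = - \frac{1}{6 + 10 \cdot 25220484} - 23256 = - \frac{1}{6 + 252204840} - 23256 = - \frac{1}{252204846} - 23256 = - \frac{5865275898577}{252204846}$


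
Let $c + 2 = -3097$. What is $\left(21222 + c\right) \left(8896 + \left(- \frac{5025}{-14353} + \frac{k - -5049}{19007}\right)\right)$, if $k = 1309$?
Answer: $\frac{43986007603683495}{272807471} \approx 1.6123 \cdot 10^{8}$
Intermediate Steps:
$c = -3099$ ($c = -2 - 3097 = -3099$)
$\left(21222 + c\right) \left(8896 + \left(- \frac{5025}{-14353} + \frac{k - -5049}{19007}\right)\right) = \left(21222 - 3099\right) \left(8896 + \left(- \frac{5025}{-14353} + \frac{1309 - -5049}{19007}\right)\right) = 18123 \left(8896 + \left(\left(-5025\right) \left(- \frac{1}{14353}\right) + \left(1309 + 5049\right) \frac{1}{19007}\right)\right) = 18123 \left(8896 + \left(\frac{5025}{14353} + 6358 \cdot \frac{1}{19007}\right)\right) = 18123 \left(8896 + \left(\frac{5025}{14353} + \frac{6358}{19007}\right)\right) = 18123 \left(8896 + \frac{186766549}{272807471}\right) = 18123 \cdot \frac{2427082028565}{272807471} = \frac{43986007603683495}{272807471}$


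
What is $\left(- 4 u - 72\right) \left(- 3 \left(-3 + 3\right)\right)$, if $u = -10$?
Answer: $0$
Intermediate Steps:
$\left(- 4 u - 72\right) \left(- 3 \left(-3 + 3\right)\right) = \left(\left(-4\right) \left(-10\right) - 72\right) \left(- 3 \left(-3 + 3\right)\right) = \left(40 - 72\right) \left(\left(-3\right) 0\right) = \left(-32\right) 0 = 0$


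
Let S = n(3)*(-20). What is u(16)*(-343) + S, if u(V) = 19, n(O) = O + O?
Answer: -6637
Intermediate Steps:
n(O) = 2*O
S = -120 (S = (2*3)*(-20) = 6*(-20) = -120)
u(16)*(-343) + S = 19*(-343) - 120 = -6517 - 120 = -6637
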